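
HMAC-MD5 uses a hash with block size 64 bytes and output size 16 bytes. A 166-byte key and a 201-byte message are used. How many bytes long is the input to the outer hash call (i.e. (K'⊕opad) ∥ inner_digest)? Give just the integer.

80

Key is 166 > 64 bytes, so it is hashed to 16 bytes then zero-padded to 64: |K'| = 64.
Outer input = (K'⊕opad) ∥ H(inner) → 64 + 16 = 80 bytes.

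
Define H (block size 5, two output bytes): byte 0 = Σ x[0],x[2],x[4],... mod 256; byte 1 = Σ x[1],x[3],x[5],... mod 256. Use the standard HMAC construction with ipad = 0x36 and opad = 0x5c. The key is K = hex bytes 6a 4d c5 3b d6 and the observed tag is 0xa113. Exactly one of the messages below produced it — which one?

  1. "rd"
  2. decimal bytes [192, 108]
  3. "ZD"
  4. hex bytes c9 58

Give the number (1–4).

2

Key hex bytes 6a 4d c5 3b d6 is exactly B = 5 bytes: K' = 6a 4d c5 3b d6.
K' ⊕ ipad = 5c 7b f3 0d e0; K' ⊕ opad = 36 11 99 67 8a.
m1: inner = H(5c 7b f3 0d e0 72 64) = 93 fa; tag = H(36 11 99 67 8a 93 fa) = 530b
m2: inner = H(5c 7b f3 0d e0 c0 6c) = 9b 48; tag = H(36 11 99 67 8a 9b 48) = a113 ← matches
m3: inner = H(5c 7b f3 0d e0 5a 44) = 73 e2; tag = H(36 11 99 67 8a 73 e2) = 3beb
m4: inner = H(5c 7b f3 0d e0 c9 58) = 87 51; tag = H(36 11 99 67 8a 87 51) = aaff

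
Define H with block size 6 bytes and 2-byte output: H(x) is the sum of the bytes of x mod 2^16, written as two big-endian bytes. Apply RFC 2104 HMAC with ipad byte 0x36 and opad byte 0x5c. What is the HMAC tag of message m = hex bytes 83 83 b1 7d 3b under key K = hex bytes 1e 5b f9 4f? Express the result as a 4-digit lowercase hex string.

0275

Key hex bytes 1e 5b f9 4f is 4 bytes ≤ B = 6; zero-pad to 6 bytes: K' = 1e 5b f9 4f 00 00.
K' ⊕ ipad = 28 6d cf 79 36 36.  K' ⊕ opad = 42 07 a5 13 5c 5c.
Inner input = (K'⊕ipad) ∥ m = 28 6d cf 79 36 36 ∥ 83 83 b1 7d 3b.
Inner hash: sum = 40+109+207+121+54+54+131+131+177+125+59 = 1208 → 04 b8.
Outer input = (K'⊕opad) ∥ inner = 42 07 a5 13 5c 5c ∥ 04 b8.
Outer hash (tag): sum = 66+7+165+19+92+92+4+184 = 629 → 02 75.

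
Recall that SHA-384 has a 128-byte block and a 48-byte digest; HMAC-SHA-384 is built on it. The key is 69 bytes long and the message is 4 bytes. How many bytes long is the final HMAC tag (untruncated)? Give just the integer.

The tag is one SHA-384 digest: 48 bytes.

48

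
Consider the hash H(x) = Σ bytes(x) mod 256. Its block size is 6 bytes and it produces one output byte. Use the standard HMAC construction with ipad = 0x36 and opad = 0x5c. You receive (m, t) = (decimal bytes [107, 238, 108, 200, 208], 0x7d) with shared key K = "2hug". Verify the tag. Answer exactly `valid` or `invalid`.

Key "2hug" = 32 68 75 67 is 4 bytes ≤ B = 6; zero-pad to 6 bytes: K' = 32 68 75 67 00 00.
K' ⊕ ipad = 04 5e 43 51 36 36; K' ⊕ opad = 6e 34 29 3b 5c 5c.
Inner hash: sum = 4+94+67+81+54+54+107+238+108+200+208 = 1215; mod 256 = 191 → bf.
Outer hash (recomputed tag): sum = 110+52+41+59+92+92+191 = 637; mod 256 = 125 → 7d.
Recomputed tag = 7d; claimed = 7d → match.

valid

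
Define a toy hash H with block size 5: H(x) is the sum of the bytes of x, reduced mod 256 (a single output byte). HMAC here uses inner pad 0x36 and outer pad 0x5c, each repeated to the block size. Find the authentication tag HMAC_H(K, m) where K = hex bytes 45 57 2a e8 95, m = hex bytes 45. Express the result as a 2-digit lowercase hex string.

Key hex bytes 45 57 2a e8 95 is exactly B = 5 bytes: K' = 45 57 2a e8 95.
K' ⊕ ipad = 73 61 1c de a3.  K' ⊕ opad = 19 0b 76 b4 c9.
Inner input = (K'⊕ipad) ∥ m = 73 61 1c de a3 ∥ 45.
Inner hash: sum = 115+97+28+222+163+69 = 694; mod 256 = 182 → b6.
Outer input = (K'⊕opad) ∥ inner = 19 0b 76 b4 c9 ∥ b6.
Outer hash (tag): sum = 25+11+118+180+201+182 = 717; mod 256 = 205 → cd.

cd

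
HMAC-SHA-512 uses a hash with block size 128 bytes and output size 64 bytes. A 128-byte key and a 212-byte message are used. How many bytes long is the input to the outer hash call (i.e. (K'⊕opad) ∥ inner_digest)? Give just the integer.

192

Key is 128 ≤ 128 bytes, zero-padded: |K'| = 128.
Outer input = (K'⊕opad) ∥ H(inner) → 128 + 64 = 192 bytes.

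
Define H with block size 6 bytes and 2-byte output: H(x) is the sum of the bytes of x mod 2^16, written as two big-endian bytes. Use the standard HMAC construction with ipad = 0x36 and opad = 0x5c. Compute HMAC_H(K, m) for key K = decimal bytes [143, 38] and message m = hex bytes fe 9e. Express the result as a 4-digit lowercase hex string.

02fd

Key decimal bytes [143, 38] = 8f 26 is 2 bytes ≤ B = 6; zero-pad to 6 bytes: K' = 8f 26 00 00 00 00.
K' ⊕ ipad = b9 10 36 36 36 36.  K' ⊕ opad = d3 7a 5c 5c 5c 5c.
Inner input = (K'⊕ipad) ∥ m = b9 10 36 36 36 36 ∥ fe 9e.
Inner hash: sum = 185+16+54+54+54+54+254+158 = 829 → 03 3d.
Outer input = (K'⊕opad) ∥ inner = d3 7a 5c 5c 5c 5c ∥ 03 3d.
Outer hash (tag): sum = 211+122+92+92+92+92+3+61 = 765 → 02 fd.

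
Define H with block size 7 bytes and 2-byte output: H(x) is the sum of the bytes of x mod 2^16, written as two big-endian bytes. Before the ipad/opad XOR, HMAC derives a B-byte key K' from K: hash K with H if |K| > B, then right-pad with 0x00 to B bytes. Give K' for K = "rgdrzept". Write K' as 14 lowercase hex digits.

|K| = 8 > B = 7, so first hash the key.
H(K): sum = 114+103+100+114+122+101+112+116 = 882 → 03 72.
Zero-pad H(K) = 03 72 to 7 bytes: K' = 03 72 00 00 00 00 00.

03720000000000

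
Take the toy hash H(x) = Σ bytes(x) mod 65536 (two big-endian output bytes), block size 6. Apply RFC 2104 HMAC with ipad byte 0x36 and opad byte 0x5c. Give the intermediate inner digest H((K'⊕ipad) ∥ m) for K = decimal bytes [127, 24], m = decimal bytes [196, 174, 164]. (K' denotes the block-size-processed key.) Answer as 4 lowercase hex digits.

Key decimal bytes [127, 24] = 7f 18 is 2 bytes ≤ B = 6; zero-pad to 6 bytes: K' = 7f 18 00 00 00 00.
K' ⊕ ipad = 49 2e 36 36 36 36.
Inner input = 49 2e 36 36 36 36 ∥ c4 ae a4.
Inner hash: sum = 73+46+54+54+54+54+196+174+164 = 869 → 03 65.

0365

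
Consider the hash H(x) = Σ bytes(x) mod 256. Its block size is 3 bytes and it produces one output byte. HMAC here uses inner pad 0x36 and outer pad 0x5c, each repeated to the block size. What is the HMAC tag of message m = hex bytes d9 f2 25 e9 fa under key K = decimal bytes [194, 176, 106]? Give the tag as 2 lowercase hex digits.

69

Key decimal bytes [194, 176, 106] = c2 b0 6a is exactly B = 3 bytes: K' = c2 b0 6a.
K' ⊕ ipad = f4 86 5c.  K' ⊕ opad = 9e ec 36.
Inner input = (K'⊕ipad) ∥ m = f4 86 5c ∥ d9 f2 25 e9 fa.
Inner hash: sum = 244+134+92+217+242+37+233+250 = 1449; mod 256 = 169 → a9.
Outer input = (K'⊕opad) ∥ inner = 9e ec 36 ∥ a9.
Outer hash (tag): sum = 158+236+54+169 = 617; mod 256 = 105 → 69.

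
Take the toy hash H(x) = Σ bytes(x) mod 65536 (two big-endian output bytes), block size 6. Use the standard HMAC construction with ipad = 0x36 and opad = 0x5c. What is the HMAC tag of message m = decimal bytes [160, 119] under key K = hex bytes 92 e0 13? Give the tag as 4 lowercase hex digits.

0348

Key hex bytes 92 e0 13 is 3 bytes ≤ B = 6; zero-pad to 6 bytes: K' = 92 e0 13 00 00 00.
K' ⊕ ipad = a4 d6 25 36 36 36.  K' ⊕ opad = ce bc 4f 5c 5c 5c.
Inner input = (K'⊕ipad) ∥ m = a4 d6 25 36 36 36 ∥ a0 77.
Inner hash: sum = 164+214+37+54+54+54+160+119 = 856 → 03 58.
Outer input = (K'⊕opad) ∥ inner = ce bc 4f 5c 5c 5c ∥ 03 58.
Outer hash (tag): sum = 206+188+79+92+92+92+3+88 = 840 → 03 48.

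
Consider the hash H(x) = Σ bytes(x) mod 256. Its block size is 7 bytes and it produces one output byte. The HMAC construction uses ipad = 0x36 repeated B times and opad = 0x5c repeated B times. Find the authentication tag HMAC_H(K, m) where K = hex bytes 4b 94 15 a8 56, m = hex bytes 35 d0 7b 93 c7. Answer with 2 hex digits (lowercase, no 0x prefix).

Key hex bytes 4b 94 15 a8 56 is 5 bytes ≤ B = 7; zero-pad to 7 bytes: K' = 4b 94 15 a8 56 00 00.
K' ⊕ ipad = 7d a2 23 9e 60 36 36.  K' ⊕ opad = 17 c8 49 f4 0a 5c 5c.
Inner input = (K'⊕ipad) ∥ m = 7d a2 23 9e 60 36 36 ∥ 35 d0 7b 93 c7.
Inner hash: sum = 125+162+35+158+96+54+54+53+208+123+147+199 = 1414; mod 256 = 134 → 86.
Outer input = (K'⊕opad) ∥ inner = 17 c8 49 f4 0a 5c 5c ∥ 86.
Outer hash (tag): sum = 23+200+73+244+10+92+92+134 = 868; mod 256 = 100 → 64.

64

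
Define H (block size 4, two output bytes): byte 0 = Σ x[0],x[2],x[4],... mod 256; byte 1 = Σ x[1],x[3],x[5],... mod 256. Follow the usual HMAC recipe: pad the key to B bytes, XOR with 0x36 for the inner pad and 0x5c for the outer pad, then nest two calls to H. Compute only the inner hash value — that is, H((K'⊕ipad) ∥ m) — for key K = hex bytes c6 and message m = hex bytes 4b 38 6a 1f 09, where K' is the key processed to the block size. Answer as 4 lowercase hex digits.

Key hex bytes c6 is 1 byte ≤ B = 4; zero-pad to 4 bytes: K' = c6 00 00 00.
K' ⊕ ipad = f0 36 36 36.
Inner input = f0 36 36 36 ∥ 4b 38 6a 1f 09.
Inner hash: even-index sum = 484 mod 256 = 228; odd-index sum = 195 mod 256 = 195 → e4 c3.

e4c3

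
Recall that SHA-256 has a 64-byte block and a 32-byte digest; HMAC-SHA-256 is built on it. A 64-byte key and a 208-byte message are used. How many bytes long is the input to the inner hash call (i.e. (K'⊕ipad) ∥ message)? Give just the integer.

Key is 64 ≤ 64 bytes, zero-padded: |K'| = 64.
Inner input = (K'⊕ipad) ∥ m → 64 + 208 = 272 bytes.

272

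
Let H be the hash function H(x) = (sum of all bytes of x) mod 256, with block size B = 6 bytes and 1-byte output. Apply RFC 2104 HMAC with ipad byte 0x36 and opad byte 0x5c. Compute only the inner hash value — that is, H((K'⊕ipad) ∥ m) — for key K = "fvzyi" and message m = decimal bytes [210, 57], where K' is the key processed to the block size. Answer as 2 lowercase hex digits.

cb

Key "fvzyi" = 66 76 7a 79 69 is 5 bytes ≤ B = 6; zero-pad to 6 bytes: K' = 66 76 7a 79 69 00.
K' ⊕ ipad = 50 40 4c 4f 5f 36.
Inner input = 50 40 4c 4f 5f 36 ∥ d2 39.
Inner hash: sum = 80+64+76+79+95+54+210+57 = 715; mod 256 = 203 → cb.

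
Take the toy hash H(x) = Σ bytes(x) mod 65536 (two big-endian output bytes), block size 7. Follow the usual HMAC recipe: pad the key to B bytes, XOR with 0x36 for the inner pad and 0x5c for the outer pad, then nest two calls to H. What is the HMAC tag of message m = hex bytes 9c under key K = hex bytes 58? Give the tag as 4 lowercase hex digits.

Key hex bytes 58 is 1 byte ≤ B = 7; zero-pad to 7 bytes: K' = 58 00 00 00 00 00 00.
K' ⊕ ipad = 6e 36 36 36 36 36 36.  K' ⊕ opad = 04 5c 5c 5c 5c 5c 5c.
Inner input = (K'⊕ipad) ∥ m = 6e 36 36 36 36 36 36 ∥ 9c.
Inner hash: sum = 110+54+54+54+54+54+54+156 = 590 → 02 4e.
Outer input = (K'⊕opad) ∥ inner = 04 5c 5c 5c 5c 5c 5c ∥ 02 4e.
Outer hash (tag): sum = 4+92+92+92+92+92+92+2+78 = 636 → 02 7c.

027c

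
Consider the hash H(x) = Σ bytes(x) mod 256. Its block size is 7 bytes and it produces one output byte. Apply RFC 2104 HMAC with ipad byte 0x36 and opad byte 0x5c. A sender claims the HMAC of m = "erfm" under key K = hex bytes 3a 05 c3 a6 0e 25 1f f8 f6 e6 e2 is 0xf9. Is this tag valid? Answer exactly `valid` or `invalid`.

invalid

Key hex bytes 3a 05 c3 a6 0e 25 1f f8 f6 e6 e2 is 11 bytes > B = 7, so hash it first: H(key) = b0, then zero-pad to 7 bytes: K' = b0 00 00 00 00 00 00.
K' ⊕ ipad = 86 36 36 36 36 36 36; K' ⊕ opad = ec 5c 5c 5c 5c 5c 5c.
Inner hash: sum = 134+54+54+54+54+54+54+101+114+102+109 = 884; mod 256 = 116 → 74.
Outer hash (recomputed tag): sum = 236+92+92+92+92+92+92+116 = 904; mod 256 = 136 → 88.
Recomputed tag = 88; claimed = f9 → mismatch.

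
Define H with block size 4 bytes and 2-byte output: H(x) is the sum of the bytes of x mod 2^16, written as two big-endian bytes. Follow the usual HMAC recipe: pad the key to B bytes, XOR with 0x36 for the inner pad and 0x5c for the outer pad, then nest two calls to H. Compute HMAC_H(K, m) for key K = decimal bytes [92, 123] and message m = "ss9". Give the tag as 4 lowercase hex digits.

Key decimal bytes [92, 123] = 5c 7b is 2 bytes ≤ B = 4; zero-pad to 4 bytes: K' = 5c 7b 00 00.
K' ⊕ ipad = 6a 4d 36 36.  K' ⊕ opad = 00 27 5c 5c.
Inner input = (K'⊕ipad) ∥ m = 6a 4d 36 36 ∥ 73 73 39.
Inner hash: sum = 106+77+54+54+115+115+57 = 578 → 02 42.
Outer input = (K'⊕opad) ∥ inner = 00 27 5c 5c ∥ 02 42.
Outer hash (tag): sum = 0+39+92+92+2+66 = 291 → 01 23.

0123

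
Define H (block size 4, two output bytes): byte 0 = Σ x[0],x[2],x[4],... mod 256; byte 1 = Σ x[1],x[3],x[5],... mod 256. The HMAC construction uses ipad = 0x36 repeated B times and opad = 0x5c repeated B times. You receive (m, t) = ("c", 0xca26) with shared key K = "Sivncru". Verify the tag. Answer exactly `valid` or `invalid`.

Key "Sivncru" = 53 69 76 6e 63 72 75 is 7 bytes > B = 4, so hash it first: H(key) = a1 49, then zero-pad to 4 bytes: K' = a1 49 00 00.
K' ⊕ ipad = 97 7f 36 36; K' ⊕ opad = fd 15 5c 5c.
Inner hash: even-index sum = 304 mod 256 = 48; odd-index sum = 181 mod 256 = 181 → 30 b5.
Outer hash (recomputed tag): even-index sum = 393 mod 256 = 137; odd-index sum = 294 mod 256 = 38 → 89 26.
Recomputed tag = 8926; claimed = ca26 → mismatch.

invalid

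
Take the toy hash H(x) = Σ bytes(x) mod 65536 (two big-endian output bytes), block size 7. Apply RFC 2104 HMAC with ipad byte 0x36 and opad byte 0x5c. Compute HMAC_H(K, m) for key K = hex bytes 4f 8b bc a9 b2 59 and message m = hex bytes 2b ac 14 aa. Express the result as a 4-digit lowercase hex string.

Key hex bytes 4f 8b bc a9 b2 59 is 6 bytes ≤ B = 7; zero-pad to 7 bytes: K' = 4f 8b bc a9 b2 59 00.
K' ⊕ ipad = 79 bd 8a 9f 84 6f 36.  K' ⊕ opad = 13 d7 e0 f5 ee 05 5c.
Inner input = (K'⊕ipad) ∥ m = 79 bd 8a 9f 84 6f 36 ∥ 2b ac 14 aa.
Inner hash: sum = 121+189+138+159+132+111+54+43+172+20+170 = 1309 → 05 1d.
Outer input = (K'⊕opad) ∥ inner = 13 d7 e0 f5 ee 05 5c ∥ 05 1d.
Outer hash (tag): sum = 19+215+224+245+238+5+92+5+29 = 1072 → 04 30.

0430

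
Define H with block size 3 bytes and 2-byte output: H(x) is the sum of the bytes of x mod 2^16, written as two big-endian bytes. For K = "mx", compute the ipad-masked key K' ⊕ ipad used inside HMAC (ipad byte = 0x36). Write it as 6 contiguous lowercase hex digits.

5b4e36

Key "mx" = 6d 78 is 2 bytes ≤ B = 3; zero-pad to 3 bytes: K' = 6d 78 00.
XOR each byte with 0x36: 6d⊕36=5b, 78⊕36=4e, 00⊕36=36.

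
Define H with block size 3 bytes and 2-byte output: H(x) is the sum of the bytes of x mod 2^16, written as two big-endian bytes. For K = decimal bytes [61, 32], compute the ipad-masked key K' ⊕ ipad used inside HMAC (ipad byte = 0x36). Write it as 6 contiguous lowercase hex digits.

0b1636

Key decimal bytes [61, 32] = 3d 20 is 2 bytes ≤ B = 3; zero-pad to 3 bytes: K' = 3d 20 00.
XOR each byte with 0x36: 3d⊕36=0b, 20⊕36=16, 00⊕36=36.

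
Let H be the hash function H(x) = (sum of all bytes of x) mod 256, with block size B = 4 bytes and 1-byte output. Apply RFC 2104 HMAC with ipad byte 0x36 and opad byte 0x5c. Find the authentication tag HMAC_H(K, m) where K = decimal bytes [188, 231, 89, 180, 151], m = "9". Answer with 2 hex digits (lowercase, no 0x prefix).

Key decimal bytes [188, 231, 89, 180, 151] = bc e7 59 b4 97 is 5 bytes > B = 4, so hash it first: H(key) = 47, then zero-pad to 4 bytes: K' = 47 00 00 00.
K' ⊕ ipad = 71 36 36 36.  K' ⊕ opad = 1b 5c 5c 5c.
Inner input = (K'⊕ipad) ∥ m = 71 36 36 36 ∥ 39.
Inner hash: sum = 113+54+54+54+57 = 332; mod 256 = 76 → 4c.
Outer input = (K'⊕opad) ∥ inner = 1b 5c 5c 5c ∥ 4c.
Outer hash (tag): sum = 27+92+92+92+76 = 379; mod 256 = 123 → 7b.

7b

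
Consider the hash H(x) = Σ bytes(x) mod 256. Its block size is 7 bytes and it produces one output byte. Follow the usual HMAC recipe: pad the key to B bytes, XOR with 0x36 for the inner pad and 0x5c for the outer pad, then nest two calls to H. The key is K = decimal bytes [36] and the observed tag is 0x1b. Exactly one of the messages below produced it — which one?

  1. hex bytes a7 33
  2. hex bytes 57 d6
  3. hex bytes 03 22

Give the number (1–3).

3

Key decimal bytes [36] = 24 is 1 byte ≤ B = 7; zero-pad to 7 bytes: K' = 24 00 00 00 00 00 00.
K' ⊕ ipad = 12 36 36 36 36 36 36; K' ⊕ opad = 78 5c 5c 5c 5c 5c 5c.
m1: inner = H(12 36 36 36 36 36 36 a7 33) = 30; tag = H(78 5c 5c 5c 5c 5c 5c 30) = d0
m2: inner = H(12 36 36 36 36 36 36 57 d6) = 83; tag = H(78 5c 5c 5c 5c 5c 5c 83) = 23
m3: inner = H(12 36 36 36 36 36 36 03 22) = 7b; tag = H(78 5c 5c 5c 5c 5c 5c 7b) = 1b ← matches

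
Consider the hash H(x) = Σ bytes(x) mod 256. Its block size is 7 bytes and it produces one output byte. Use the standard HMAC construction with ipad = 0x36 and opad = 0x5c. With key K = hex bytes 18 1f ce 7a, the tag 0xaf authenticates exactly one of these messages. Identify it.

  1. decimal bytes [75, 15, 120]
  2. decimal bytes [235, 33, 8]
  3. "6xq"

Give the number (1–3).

3

Key hex bytes 18 1f ce 7a is 4 bytes ≤ B = 7; zero-pad to 7 bytes: K' = 18 1f ce 7a 00 00 00.
K' ⊕ ipad = 2e 29 f8 4c 36 36 36; K' ⊕ opad = 44 43 92 26 5c 5c 5c.
m1: inner = H(2e 29 f8 4c 36 36 36 4b 0f 78) = 0f; tag = H(44 43 92 26 5c 5c 5c 0f) = 62
m2: inner = H(2e 29 f8 4c 36 36 36 eb 21 08) = 51; tag = H(44 43 92 26 5c 5c 5c 51) = a4
m3: inner = H(2e 29 f8 4c 36 36 36 36 78 71) = 5c; tag = H(44 43 92 26 5c 5c 5c 5c) = af ← matches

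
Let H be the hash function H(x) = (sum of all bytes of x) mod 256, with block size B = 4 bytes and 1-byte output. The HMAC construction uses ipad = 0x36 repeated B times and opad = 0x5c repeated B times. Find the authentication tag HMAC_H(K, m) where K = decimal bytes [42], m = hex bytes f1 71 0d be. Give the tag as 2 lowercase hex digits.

75

Key decimal bytes [42] = 2a is 1 byte ≤ B = 4; zero-pad to 4 bytes: K' = 2a 00 00 00.
K' ⊕ ipad = 1c 36 36 36.  K' ⊕ opad = 76 5c 5c 5c.
Inner input = (K'⊕ipad) ∥ m = 1c 36 36 36 ∥ f1 71 0d be.
Inner hash: sum = 28+54+54+54+241+113+13+190 = 747; mod 256 = 235 → eb.
Outer input = (K'⊕opad) ∥ inner = 76 5c 5c 5c ∥ eb.
Outer hash (tag): sum = 118+92+92+92+235 = 629; mod 256 = 117 → 75.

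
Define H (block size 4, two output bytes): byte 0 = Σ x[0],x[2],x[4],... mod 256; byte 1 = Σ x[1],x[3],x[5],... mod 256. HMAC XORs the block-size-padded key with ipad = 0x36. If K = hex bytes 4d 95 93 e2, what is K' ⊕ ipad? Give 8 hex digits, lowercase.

7ba3a5d4

Key hex bytes 4d 95 93 e2 is exactly B = 4 bytes: K' = 4d 95 93 e2.
XOR each byte with 0x36: 4d⊕36=7b, 95⊕36=a3, 93⊕36=a5, e2⊕36=d4.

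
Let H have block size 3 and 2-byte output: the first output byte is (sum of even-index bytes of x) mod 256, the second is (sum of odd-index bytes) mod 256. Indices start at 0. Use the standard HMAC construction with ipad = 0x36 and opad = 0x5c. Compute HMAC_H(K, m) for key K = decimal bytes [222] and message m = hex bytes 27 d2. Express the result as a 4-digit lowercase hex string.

3b4c

Key decimal bytes [222] = de is 1 byte ≤ B = 3; zero-pad to 3 bytes: K' = de 00 00.
K' ⊕ ipad = e8 36 36.  K' ⊕ opad = 82 5c 5c.
Inner input = (K'⊕ipad) ∥ m = e8 36 36 ∥ 27 d2.
Inner hash: even-index sum = 496 mod 256 = 240; odd-index sum = 93 mod 256 = 93 → f0 5d.
Outer input = (K'⊕opad) ∥ inner = 82 5c 5c ∥ f0 5d.
Outer hash (tag): even-index sum = 315 mod 256 = 59; odd-index sum = 332 mod 256 = 76 → 3b 4c.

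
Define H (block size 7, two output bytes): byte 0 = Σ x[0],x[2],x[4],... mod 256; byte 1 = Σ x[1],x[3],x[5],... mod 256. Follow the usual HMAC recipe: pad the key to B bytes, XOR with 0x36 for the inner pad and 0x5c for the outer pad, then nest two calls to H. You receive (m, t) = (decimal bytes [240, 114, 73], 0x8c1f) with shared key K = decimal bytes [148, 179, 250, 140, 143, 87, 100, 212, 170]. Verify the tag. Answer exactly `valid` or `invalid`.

valid

Key decimal bytes [148, 179, 250, 140, 143, 87, 100, 212, 170] = 94 b3 fa 8c 8f 57 64 d4 aa is 9 bytes > B = 7, so hash it first: H(key) = 2b 6a, then zero-pad to 7 bytes: K' = 2b 6a 00 00 00 00 00.
K' ⊕ ipad = 1d 5c 36 36 36 36 36; K' ⊕ opad = 77 36 5c 5c 5c 5c 5c.
Inner hash: even-index sum = 305 mod 256 = 49; odd-index sum = 513 mod 256 = 1 → 31 01.
Outer hash (recomputed tag): even-index sum = 396 mod 256 = 140; odd-index sum = 287 mod 256 = 31 → 8c 1f.
Recomputed tag = 8c1f; claimed = 8c1f → match.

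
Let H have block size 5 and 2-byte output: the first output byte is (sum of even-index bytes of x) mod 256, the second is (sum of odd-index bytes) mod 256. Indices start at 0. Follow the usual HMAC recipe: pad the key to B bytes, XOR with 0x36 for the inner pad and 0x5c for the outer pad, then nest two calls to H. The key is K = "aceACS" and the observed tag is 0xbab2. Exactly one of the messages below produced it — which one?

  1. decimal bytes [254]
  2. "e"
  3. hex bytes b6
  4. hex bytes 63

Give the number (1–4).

3

Key "aceACS" = 61 63 65 41 43 53 is 6 bytes > B = 5, so hash it first: H(key) = 09 f7, then zero-pad to 5 bytes: K' = 09 f7 00 00 00.
K' ⊕ ipad = 3f c1 36 36 36; K' ⊕ opad = 55 ab 5c 5c 5c.
m1: inner = H(3f c1 36 36 36 fe) = ab f5; tag = H(55 ab 5c 5c 5c ab f5) = 02b2
m2: inner = H(3f c1 36 36 36 65) = ab 5c; tag = H(55 ab 5c 5c 5c ab 5c) = 69b2
m3: inner = H(3f c1 36 36 36 b6) = ab ad; tag = H(55 ab 5c 5c 5c ab ad) = bab2 ← matches
m4: inner = H(3f c1 36 36 36 63) = ab 5a; tag = H(55 ab 5c 5c 5c ab 5a) = 67b2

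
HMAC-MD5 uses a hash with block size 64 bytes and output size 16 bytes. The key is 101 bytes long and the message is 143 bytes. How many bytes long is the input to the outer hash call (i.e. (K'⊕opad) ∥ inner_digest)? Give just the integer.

80

Key is 101 > 64 bytes, so it is hashed to 16 bytes then zero-padded to 64: |K'| = 64.
Outer input = (K'⊕opad) ∥ H(inner) → 64 + 16 = 80 bytes.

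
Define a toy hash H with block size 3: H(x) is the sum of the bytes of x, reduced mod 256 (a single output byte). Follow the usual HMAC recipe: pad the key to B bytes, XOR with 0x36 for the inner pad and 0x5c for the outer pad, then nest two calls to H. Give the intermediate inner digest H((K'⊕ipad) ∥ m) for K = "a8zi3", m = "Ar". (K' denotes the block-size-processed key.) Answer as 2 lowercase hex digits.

b8

Key "a8zi3" = 61 38 7a 69 33 is 5 bytes > B = 3, so hash it first: H(key) = af, then zero-pad to 3 bytes: K' = af 00 00.
K' ⊕ ipad = 99 36 36.
Inner input = 99 36 36 ∥ 41 72.
Inner hash: sum = 153+54+54+65+114 = 440; mod 256 = 184 → b8.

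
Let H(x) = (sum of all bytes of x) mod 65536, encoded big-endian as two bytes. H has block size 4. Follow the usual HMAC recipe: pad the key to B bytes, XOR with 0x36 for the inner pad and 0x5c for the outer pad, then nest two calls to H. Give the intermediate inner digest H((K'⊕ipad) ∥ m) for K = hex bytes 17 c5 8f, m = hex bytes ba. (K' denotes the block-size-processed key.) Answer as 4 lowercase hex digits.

02bd

Key hex bytes 17 c5 8f is 3 bytes ≤ B = 4; zero-pad to 4 bytes: K' = 17 c5 8f 00.
K' ⊕ ipad = 21 f3 b9 36.
Inner input = 21 f3 b9 36 ∥ ba.
Inner hash: sum = 33+243+185+54+186 = 701 → 02 bd.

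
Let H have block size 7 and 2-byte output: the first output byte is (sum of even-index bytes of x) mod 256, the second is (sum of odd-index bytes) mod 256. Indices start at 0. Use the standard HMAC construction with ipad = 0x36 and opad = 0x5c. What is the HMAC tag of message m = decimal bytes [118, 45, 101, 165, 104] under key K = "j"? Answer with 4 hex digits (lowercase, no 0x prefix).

2fe4

Key "j" = 6a is 1 byte ≤ B = 7; zero-pad to 7 bytes: K' = 6a 00 00 00 00 00 00.
K' ⊕ ipad = 5c 36 36 36 36 36 36.  K' ⊕ opad = 36 5c 5c 5c 5c 5c 5c.
Inner input = (K'⊕ipad) ∥ m = 5c 36 36 36 36 36 36 ∥ 76 2d 65 a5 68.
Inner hash: even-index sum = 464 mod 256 = 208; odd-index sum = 485 mod 256 = 229 → d0 e5.
Outer input = (K'⊕opad) ∥ inner = 36 5c 5c 5c 5c 5c 5c ∥ d0 e5.
Outer hash (tag): even-index sum = 559 mod 256 = 47; odd-index sum = 484 mod 256 = 228 → 2f e4.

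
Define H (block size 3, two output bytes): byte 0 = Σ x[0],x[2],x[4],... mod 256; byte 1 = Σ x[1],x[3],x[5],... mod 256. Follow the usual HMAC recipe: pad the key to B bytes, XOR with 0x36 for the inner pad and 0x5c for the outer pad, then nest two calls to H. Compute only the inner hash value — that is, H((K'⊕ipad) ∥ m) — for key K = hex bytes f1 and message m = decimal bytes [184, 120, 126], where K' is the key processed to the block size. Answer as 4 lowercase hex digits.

Key hex bytes f1 is 1 byte ≤ B = 3; zero-pad to 3 bytes: K' = f1 00 00.
K' ⊕ ipad = c7 36 36.
Inner input = c7 36 36 ∥ b8 78 7e.
Inner hash: even-index sum = 373 mod 256 = 117; odd-index sum = 364 mod 256 = 108 → 75 6c.

756c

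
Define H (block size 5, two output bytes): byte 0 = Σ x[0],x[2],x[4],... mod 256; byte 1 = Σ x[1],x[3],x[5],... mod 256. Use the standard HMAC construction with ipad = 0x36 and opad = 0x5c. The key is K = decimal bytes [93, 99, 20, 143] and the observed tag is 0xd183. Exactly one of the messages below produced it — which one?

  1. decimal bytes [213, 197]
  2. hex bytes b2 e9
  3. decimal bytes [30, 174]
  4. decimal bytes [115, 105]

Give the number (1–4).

3

Key decimal bytes [93, 99, 20, 143] = 5d 63 14 8f is 4 bytes ≤ B = 5; zero-pad to 5 bytes: K' = 5d 63 14 8f 00.
K' ⊕ ipad = 6b 55 22 b9 36; K' ⊕ opad = 01 3f 48 d3 5c.
m1: inner = H(6b 55 22 b9 36 d5 c5) = 88 e3; tag = H(01 3f 48 d3 5c 88 e3) = 889a
m2: inner = H(6b 55 22 b9 36 b2 e9) = ac c0; tag = H(01 3f 48 d3 5c ac c0) = 65be
m3: inner = H(6b 55 22 b9 36 1e ae) = 71 2c; tag = H(01 3f 48 d3 5c 71 2c) = d183 ← matches
m4: inner = H(6b 55 22 b9 36 73 69) = 2c 81; tag = H(01 3f 48 d3 5c 2c 81) = 263e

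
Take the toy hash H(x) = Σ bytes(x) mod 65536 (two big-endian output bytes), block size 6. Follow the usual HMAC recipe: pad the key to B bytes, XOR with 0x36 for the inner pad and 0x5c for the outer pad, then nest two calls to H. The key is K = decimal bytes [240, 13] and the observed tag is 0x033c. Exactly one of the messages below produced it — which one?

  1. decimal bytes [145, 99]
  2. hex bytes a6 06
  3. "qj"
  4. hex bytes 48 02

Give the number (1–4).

1

Key decimal bytes [240, 13] = f0 0d is 2 bytes ≤ B = 6; zero-pad to 6 bytes: K' = f0 0d 00 00 00 00.
K' ⊕ ipad = c6 3b 36 36 36 36; K' ⊕ opad = ac 51 5c 5c 5c 5c.
m1: inner = H(c6 3b 36 36 36 36 91 63) = 02 cd; tag = H(ac 51 5c 5c 5c 5c 02 cd) = 033c ← matches
m2: inner = H(c6 3b 36 36 36 36 a6 06) = 02 85; tag = H(ac 51 5c 5c 5c 5c 02 85) = 02f4
m3: inner = H(c6 3b 36 36 36 36 71 6a) = 02 b4; tag = H(ac 51 5c 5c 5c 5c 02 b4) = 0323
m4: inner = H(c6 3b 36 36 36 36 48 02) = 02 23; tag = H(ac 51 5c 5c 5c 5c 02 23) = 0292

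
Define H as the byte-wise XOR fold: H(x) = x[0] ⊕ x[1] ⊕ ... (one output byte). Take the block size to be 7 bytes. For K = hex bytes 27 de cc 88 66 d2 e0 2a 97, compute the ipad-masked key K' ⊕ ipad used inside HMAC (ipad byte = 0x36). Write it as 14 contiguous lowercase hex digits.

Key hex bytes 27 de cc 88 66 d2 e0 2a 97 is 9 bytes > B = 7, so hash it first: H(key) = 54, then zero-pad to 7 bytes: K' = 54 00 00 00 00 00 00.
XOR each byte with 0x36: 54⊕36=62, 00⊕36=36, 00⊕36=36, 00⊕36=36, 00⊕36=36, 00⊕36=36, 00⊕36=36.

62363636363636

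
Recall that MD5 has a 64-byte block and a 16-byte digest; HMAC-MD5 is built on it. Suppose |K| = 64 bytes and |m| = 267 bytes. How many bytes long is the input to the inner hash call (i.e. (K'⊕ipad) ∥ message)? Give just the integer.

Key is 64 ≤ 64 bytes, zero-padded: |K'| = 64.
Inner input = (K'⊕ipad) ∥ m → 64 + 267 = 331 bytes.

331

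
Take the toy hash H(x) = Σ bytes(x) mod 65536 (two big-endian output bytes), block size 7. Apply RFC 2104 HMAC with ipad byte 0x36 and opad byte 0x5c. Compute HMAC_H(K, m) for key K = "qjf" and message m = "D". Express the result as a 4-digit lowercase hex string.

021e

Key "qjf" = 71 6a 66 is 3 bytes ≤ B = 7; zero-pad to 7 bytes: K' = 71 6a 66 00 00 00 00.
K' ⊕ ipad = 47 5c 50 36 36 36 36.  K' ⊕ opad = 2d 36 3a 5c 5c 5c 5c.
Inner input = (K'⊕ipad) ∥ m = 47 5c 50 36 36 36 36 ∥ 44.
Inner hash: sum = 71+92+80+54+54+54+54+68 = 527 → 02 0f.
Outer input = (K'⊕opad) ∥ inner = 2d 36 3a 5c 5c 5c 5c ∥ 02 0f.
Outer hash (tag): sum = 45+54+58+92+92+92+92+2+15 = 542 → 02 1e.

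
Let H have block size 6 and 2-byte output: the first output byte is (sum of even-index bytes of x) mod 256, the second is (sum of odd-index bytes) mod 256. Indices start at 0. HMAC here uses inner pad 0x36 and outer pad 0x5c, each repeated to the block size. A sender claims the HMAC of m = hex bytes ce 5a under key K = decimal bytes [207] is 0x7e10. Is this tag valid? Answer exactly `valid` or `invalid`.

valid

Key decimal bytes [207] = cf is 1 byte ≤ B = 6; zero-pad to 6 bytes: K' = cf 00 00 00 00 00.
K' ⊕ ipad = f9 36 36 36 36 36; K' ⊕ opad = 93 5c 5c 5c 5c 5c.
Inner hash: even-index sum = 563 mod 256 = 51; odd-index sum = 252 mod 256 = 252 → 33 fc.
Outer hash (recomputed tag): even-index sum = 382 mod 256 = 126; odd-index sum = 528 mod 256 = 16 → 7e 10.
Recomputed tag = 7e10; claimed = 7e10 → match.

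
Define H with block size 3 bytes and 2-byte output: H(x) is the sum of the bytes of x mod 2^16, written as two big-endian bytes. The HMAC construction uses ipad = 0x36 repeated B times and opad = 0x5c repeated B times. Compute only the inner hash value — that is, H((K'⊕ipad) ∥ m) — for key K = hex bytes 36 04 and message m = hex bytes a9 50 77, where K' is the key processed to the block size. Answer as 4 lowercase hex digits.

Key hex bytes 36 04 is 2 bytes ≤ B = 3; zero-pad to 3 bytes: K' = 36 04 00.
K' ⊕ ipad = 00 32 36.
Inner input = 00 32 36 ∥ a9 50 77.
Inner hash: sum = 0+50+54+169+80+119 = 472 → 01 d8.

01d8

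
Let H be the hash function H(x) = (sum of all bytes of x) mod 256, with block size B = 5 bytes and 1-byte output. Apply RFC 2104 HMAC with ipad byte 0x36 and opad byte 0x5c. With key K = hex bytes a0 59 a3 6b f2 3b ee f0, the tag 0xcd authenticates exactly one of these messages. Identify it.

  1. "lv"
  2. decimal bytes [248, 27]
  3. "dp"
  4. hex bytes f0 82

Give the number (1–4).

2

Key hex bytes a0 59 a3 6b f2 3b ee f0 is 8 bytes > B = 5, so hash it first: H(key) = 12, then zero-pad to 5 bytes: K' = 12 00 00 00 00.
K' ⊕ ipad = 24 36 36 36 36; K' ⊕ opad = 4e 5c 5c 5c 5c.
m1: inner = H(24 36 36 36 36 6c 76) = de; tag = H(4e 5c 5c 5c 5c de) = 9c
m2: inner = H(24 36 36 36 36 f8 1b) = 0f; tag = H(4e 5c 5c 5c 5c 0f) = cd ← matches
m3: inner = H(24 36 36 36 36 64 70) = d0; tag = H(4e 5c 5c 5c 5c d0) = 8e
m4: inner = H(24 36 36 36 36 f0 82) = 6e; tag = H(4e 5c 5c 5c 5c 6e) = 2c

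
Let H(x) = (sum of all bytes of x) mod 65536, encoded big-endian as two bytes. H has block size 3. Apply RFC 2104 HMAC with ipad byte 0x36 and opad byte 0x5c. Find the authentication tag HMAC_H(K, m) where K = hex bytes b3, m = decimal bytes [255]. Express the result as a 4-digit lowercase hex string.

0298

Key hex bytes b3 is 1 byte ≤ B = 3; zero-pad to 3 bytes: K' = b3 00 00.
K' ⊕ ipad = 85 36 36.  K' ⊕ opad = ef 5c 5c.
Inner input = (K'⊕ipad) ∥ m = 85 36 36 ∥ ff.
Inner hash: sum = 133+54+54+255 = 496 → 01 f0.
Outer input = (K'⊕opad) ∥ inner = ef 5c 5c ∥ 01 f0.
Outer hash (tag): sum = 239+92+92+1+240 = 664 → 02 98.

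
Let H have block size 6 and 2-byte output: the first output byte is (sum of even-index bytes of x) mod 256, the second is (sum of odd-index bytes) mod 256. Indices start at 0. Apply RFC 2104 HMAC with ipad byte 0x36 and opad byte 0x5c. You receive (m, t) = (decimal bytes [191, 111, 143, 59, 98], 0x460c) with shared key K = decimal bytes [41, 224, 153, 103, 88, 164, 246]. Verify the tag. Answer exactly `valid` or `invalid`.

invalid

Key decimal bytes [41, 224, 153, 103, 88, 164, 246] = 29 e0 99 67 58 a4 f6 is 7 bytes > B = 6, so hash it first: H(key) = 10 eb, then zero-pad to 6 bytes: K' = 10 eb 00 00 00 00.
K' ⊕ ipad = 26 dd 36 36 36 36; K' ⊕ opad = 4c b7 5c 5c 5c 5c.
Inner hash: even-index sum = 578 mod 256 = 66; odd-index sum = 499 mod 256 = 243 → 42 f3.
Outer hash (recomputed tag): even-index sum = 326 mod 256 = 70; odd-index sum = 610 mod 256 = 98 → 46 62.
Recomputed tag = 4662; claimed = 460c → mismatch.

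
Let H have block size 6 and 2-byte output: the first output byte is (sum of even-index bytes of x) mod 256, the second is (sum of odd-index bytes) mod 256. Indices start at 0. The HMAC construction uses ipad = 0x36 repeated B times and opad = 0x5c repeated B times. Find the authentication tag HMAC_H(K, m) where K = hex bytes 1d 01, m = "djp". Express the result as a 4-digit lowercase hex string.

Key hex bytes 1d 01 is 2 bytes ≤ B = 6; zero-pad to 6 bytes: K' = 1d 01 00 00 00 00.
K' ⊕ ipad = 2b 37 36 36 36 36.  K' ⊕ opad = 41 5d 5c 5c 5c 5c.
Inner input = (K'⊕ipad) ∥ m = 2b 37 36 36 36 36 ∥ 64 6a 70.
Inner hash: even-index sum = 363 mod 256 = 107; odd-index sum = 269 mod 256 = 13 → 6b 0d.
Outer input = (K'⊕opad) ∥ inner = 41 5d 5c 5c 5c 5c ∥ 6b 0d.
Outer hash (tag): even-index sum = 356 mod 256 = 100; odd-index sum = 290 mod 256 = 34 → 64 22.

6422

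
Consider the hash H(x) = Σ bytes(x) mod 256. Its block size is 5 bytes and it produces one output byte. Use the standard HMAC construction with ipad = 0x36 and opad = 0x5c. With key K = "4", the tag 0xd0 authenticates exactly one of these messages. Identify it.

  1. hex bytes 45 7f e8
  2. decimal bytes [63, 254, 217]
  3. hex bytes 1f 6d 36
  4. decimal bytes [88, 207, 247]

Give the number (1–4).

4

Key "4" = 34 is 1 byte ≤ B = 5; zero-pad to 5 bytes: K' = 34 00 00 00 00.
K' ⊕ ipad = 02 36 36 36 36; K' ⊕ opad = 68 5c 5c 5c 5c.
m1: inner = H(02 36 36 36 36 45 7f e8) = 86; tag = H(68 5c 5c 5c 5c 86) = 5e
m2: inner = H(02 36 36 36 36 3f fe d9) = f0; tag = H(68 5c 5c 5c 5c f0) = c8
m3: inner = H(02 36 36 36 36 1f 6d 36) = 9c; tag = H(68 5c 5c 5c 5c 9c) = 74
m4: inner = H(02 36 36 36 36 58 cf f7) = f8; tag = H(68 5c 5c 5c 5c f8) = d0 ← matches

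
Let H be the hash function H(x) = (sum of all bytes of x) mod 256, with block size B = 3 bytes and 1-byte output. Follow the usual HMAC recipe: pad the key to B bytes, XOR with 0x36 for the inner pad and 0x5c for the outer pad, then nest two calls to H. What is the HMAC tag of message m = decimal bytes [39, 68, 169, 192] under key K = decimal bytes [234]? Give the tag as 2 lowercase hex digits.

8a

Key decimal bytes [234] = ea is 1 byte ≤ B = 3; zero-pad to 3 bytes: K' = ea 00 00.
K' ⊕ ipad = dc 36 36.  K' ⊕ opad = b6 5c 5c.
Inner input = (K'⊕ipad) ∥ m = dc 36 36 ∥ 27 44 a9 c0.
Inner hash: sum = 220+54+54+39+68+169+192 = 796; mod 256 = 28 → 1c.
Outer input = (K'⊕opad) ∥ inner = b6 5c 5c ∥ 1c.
Outer hash (tag): sum = 182+92+92+28 = 394; mod 256 = 138 → 8a.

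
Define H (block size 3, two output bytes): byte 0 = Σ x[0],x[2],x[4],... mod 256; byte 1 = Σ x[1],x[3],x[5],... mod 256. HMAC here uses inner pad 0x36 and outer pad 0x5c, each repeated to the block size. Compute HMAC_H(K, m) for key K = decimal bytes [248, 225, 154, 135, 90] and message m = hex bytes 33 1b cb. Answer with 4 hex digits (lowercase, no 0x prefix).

685f

Key decimal bytes [248, 225, 154, 135, 90] = f8 e1 9a 87 5a is 5 bytes > B = 3, so hash it first: H(key) = ec 68, then zero-pad to 3 bytes: K' = ec 68 00.
K' ⊕ ipad = da 5e 36.  K' ⊕ opad = b0 34 5c.
Inner input = (K'⊕ipad) ∥ m = da 5e 36 ∥ 33 1b cb.
Inner hash: even-index sum = 299 mod 256 = 43; odd-index sum = 348 mod 256 = 92 → 2b 5c.
Outer input = (K'⊕opad) ∥ inner = b0 34 5c ∥ 2b 5c.
Outer hash (tag): even-index sum = 360 mod 256 = 104; odd-index sum = 95 mod 256 = 95 → 68 5f.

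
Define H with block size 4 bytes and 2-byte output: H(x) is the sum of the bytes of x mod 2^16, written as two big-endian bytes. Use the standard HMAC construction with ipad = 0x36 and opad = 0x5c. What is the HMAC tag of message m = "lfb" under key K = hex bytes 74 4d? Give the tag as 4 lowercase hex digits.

0150

Key hex bytes 74 4d is 2 bytes ≤ B = 4; zero-pad to 4 bytes: K' = 74 4d 00 00.
K' ⊕ ipad = 42 7b 36 36.  K' ⊕ opad = 28 11 5c 5c.
Inner input = (K'⊕ipad) ∥ m = 42 7b 36 36 ∥ 6c 66 62.
Inner hash: sum = 66+123+54+54+108+102+98 = 605 → 02 5d.
Outer input = (K'⊕opad) ∥ inner = 28 11 5c 5c ∥ 02 5d.
Outer hash (tag): sum = 40+17+92+92+2+93 = 336 → 01 50.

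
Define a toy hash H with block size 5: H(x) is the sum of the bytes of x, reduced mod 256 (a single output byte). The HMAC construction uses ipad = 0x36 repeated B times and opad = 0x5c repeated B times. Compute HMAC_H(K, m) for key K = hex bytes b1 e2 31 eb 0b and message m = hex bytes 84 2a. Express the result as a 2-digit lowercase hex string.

Key hex bytes b1 e2 31 eb 0b is exactly B = 5 bytes: K' = b1 e2 31 eb 0b.
K' ⊕ ipad = 87 d4 07 dd 3d.  K' ⊕ opad = ed be 6d b7 57.
Inner input = (K'⊕ipad) ∥ m = 87 d4 07 dd 3d ∥ 84 2a.
Inner hash: sum = 135+212+7+221+61+132+42 = 810; mod 256 = 42 → 2a.
Outer input = (K'⊕opad) ∥ inner = ed be 6d b7 57 ∥ 2a.
Outer hash (tag): sum = 237+190+109+183+87+42 = 848; mod 256 = 80 → 50.

50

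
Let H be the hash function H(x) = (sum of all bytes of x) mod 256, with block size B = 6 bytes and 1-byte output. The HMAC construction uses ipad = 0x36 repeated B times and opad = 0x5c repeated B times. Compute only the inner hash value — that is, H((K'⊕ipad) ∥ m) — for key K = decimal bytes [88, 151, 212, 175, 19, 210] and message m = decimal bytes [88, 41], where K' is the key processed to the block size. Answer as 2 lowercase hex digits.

Key decimal bytes [88, 151, 212, 175, 19, 210] = 58 97 d4 af 13 d2 is exactly B = 6 bytes: K' = 58 97 d4 af 13 d2.
K' ⊕ ipad = 6e a1 e2 99 25 e4.
Inner input = 6e a1 e2 99 25 e4 ∥ 58 29.
Inner hash: sum = 110+161+226+153+37+228+88+41 = 1044; mod 256 = 20 → 14.

14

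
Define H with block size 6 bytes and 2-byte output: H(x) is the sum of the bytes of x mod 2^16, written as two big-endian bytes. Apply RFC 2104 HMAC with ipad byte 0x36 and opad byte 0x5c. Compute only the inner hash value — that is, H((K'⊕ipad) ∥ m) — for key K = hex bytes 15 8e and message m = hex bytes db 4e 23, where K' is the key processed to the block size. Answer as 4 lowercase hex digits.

Key hex bytes 15 8e is 2 bytes ≤ B = 6; zero-pad to 6 bytes: K' = 15 8e 00 00 00 00.
K' ⊕ ipad = 23 b8 36 36 36 36.
Inner input = 23 b8 36 36 36 36 ∥ db 4e 23.
Inner hash: sum = 35+184+54+54+54+54+219+78+35 = 767 → 02 ff.

02ff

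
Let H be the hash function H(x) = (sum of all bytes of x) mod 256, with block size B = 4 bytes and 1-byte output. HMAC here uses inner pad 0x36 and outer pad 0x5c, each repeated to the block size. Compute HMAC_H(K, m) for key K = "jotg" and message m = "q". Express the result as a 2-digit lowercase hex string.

85

Key "jotg" = 6a 6f 74 67 is exactly B = 4 bytes: K' = 6a 6f 74 67.
K' ⊕ ipad = 5c 59 42 51.  K' ⊕ opad = 36 33 28 3b.
Inner input = (K'⊕ipad) ∥ m = 5c 59 42 51 ∥ 71.
Inner hash: sum = 92+89+66+81+113 = 441; mod 256 = 185 → b9.
Outer input = (K'⊕opad) ∥ inner = 36 33 28 3b ∥ b9.
Outer hash (tag): sum = 54+51+40+59+185 = 389; mod 256 = 133 → 85.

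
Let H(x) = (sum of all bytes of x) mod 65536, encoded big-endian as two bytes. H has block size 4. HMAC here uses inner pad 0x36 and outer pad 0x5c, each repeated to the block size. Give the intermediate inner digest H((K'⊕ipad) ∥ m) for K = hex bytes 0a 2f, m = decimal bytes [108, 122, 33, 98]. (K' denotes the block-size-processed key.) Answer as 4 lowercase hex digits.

022a

Key hex bytes 0a 2f is 2 bytes ≤ B = 4; zero-pad to 4 bytes: K' = 0a 2f 00 00.
K' ⊕ ipad = 3c 19 36 36.
Inner input = 3c 19 36 36 ∥ 6c 7a 21 62.
Inner hash: sum = 60+25+54+54+108+122+33+98 = 554 → 02 2a.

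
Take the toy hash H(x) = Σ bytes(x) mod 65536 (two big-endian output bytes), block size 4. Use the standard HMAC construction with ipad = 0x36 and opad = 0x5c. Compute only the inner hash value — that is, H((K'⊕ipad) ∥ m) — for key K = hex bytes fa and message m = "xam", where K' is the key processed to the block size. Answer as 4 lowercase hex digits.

02b4

Key hex bytes fa is 1 byte ≤ B = 4; zero-pad to 4 bytes: K' = fa 00 00 00.
K' ⊕ ipad = cc 36 36 36.
Inner input = cc 36 36 36 ∥ 78 61 6d.
Inner hash: sum = 204+54+54+54+120+97+109 = 692 → 02 b4.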